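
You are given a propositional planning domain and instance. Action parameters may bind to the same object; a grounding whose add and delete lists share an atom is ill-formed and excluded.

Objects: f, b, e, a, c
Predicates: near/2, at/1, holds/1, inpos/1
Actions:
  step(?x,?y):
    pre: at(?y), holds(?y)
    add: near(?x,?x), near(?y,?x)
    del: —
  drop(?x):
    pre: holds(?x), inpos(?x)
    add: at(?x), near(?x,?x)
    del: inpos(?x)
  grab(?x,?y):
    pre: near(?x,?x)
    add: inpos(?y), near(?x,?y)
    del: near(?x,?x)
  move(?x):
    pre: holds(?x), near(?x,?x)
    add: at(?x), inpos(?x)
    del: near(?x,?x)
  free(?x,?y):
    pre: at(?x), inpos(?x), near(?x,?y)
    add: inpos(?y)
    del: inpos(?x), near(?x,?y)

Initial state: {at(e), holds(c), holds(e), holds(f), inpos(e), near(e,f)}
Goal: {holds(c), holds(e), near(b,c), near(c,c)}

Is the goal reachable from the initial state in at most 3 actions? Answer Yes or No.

Yes

1. step(b,e)  →  {at(e), holds(c), holds(e), holds(f), inpos(e), near(b,b), near(e,b), near(e,f)}
2. step(c,e)  →  {at(e), holds(c), holds(e), holds(f), inpos(e), near(b,b), near(c,c), near(e,b), near(e,c), near(e,f)}
3. grab(b,c)  →  {at(e), holds(c), holds(e), holds(f), inpos(c), inpos(e), near(b,c), near(c,c), near(e,b), near(e,c), near(e,f)}
optimal plan length = 3; 3 ≤ 3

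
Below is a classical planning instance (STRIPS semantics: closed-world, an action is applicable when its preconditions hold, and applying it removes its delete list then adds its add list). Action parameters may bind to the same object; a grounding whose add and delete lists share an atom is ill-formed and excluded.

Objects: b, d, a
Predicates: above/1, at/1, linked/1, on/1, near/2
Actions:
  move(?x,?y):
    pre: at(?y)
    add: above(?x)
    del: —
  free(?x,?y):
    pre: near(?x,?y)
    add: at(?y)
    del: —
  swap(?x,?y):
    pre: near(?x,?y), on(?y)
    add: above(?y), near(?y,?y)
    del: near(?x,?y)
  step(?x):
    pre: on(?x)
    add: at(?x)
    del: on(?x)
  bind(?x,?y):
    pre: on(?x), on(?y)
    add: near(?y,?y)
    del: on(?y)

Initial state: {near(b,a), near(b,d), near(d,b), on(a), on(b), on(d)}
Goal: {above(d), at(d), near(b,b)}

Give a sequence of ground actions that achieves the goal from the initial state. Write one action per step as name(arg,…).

1. free(b,d)  →  {at(d), near(b,a), near(b,d), near(d,b), on(a), on(b), on(d)}
2. move(d,d)  →  {above(d), at(d), near(b,a), near(b,d), near(d,b), on(a), on(b), on(d)}
3. swap(d,b)  →  {above(b), above(d), at(d), near(b,a), near(b,b), near(b,d), on(a), on(b), on(d)}

free(b,d); move(d,d); swap(d,b)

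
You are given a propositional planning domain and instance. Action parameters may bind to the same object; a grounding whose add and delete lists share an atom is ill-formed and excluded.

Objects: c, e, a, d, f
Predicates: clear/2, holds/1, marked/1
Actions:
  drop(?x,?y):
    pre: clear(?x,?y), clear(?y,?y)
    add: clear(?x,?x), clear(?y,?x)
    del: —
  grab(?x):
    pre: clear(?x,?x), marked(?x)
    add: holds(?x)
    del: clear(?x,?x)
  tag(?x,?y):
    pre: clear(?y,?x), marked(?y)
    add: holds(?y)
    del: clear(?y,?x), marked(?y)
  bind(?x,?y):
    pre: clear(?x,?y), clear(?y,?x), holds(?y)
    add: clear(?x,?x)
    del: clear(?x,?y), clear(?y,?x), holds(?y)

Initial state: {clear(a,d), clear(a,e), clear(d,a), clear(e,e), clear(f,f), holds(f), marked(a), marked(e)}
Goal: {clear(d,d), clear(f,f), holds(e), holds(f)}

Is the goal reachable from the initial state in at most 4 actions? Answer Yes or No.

Yes

1. drop(a,e)  →  {clear(a,a), clear(a,d), clear(a,e), clear(d,a), clear(e,a), clear(e,e), clear(f,f), holds(f), marked(a), marked(e)}
2. drop(d,a)  →  {clear(a,a), clear(a,d), clear(a,e), clear(d,a), clear(d,d), clear(e,a), clear(e,e), clear(f,f), holds(f), marked(a), marked(e)}
3. grab(e)  →  {clear(a,a), clear(a,d), clear(a,e), clear(d,a), clear(d,d), clear(e,a), clear(f,f), holds(e), holds(f), marked(a), marked(e)}
optimal plan length = 3; 3 ≤ 4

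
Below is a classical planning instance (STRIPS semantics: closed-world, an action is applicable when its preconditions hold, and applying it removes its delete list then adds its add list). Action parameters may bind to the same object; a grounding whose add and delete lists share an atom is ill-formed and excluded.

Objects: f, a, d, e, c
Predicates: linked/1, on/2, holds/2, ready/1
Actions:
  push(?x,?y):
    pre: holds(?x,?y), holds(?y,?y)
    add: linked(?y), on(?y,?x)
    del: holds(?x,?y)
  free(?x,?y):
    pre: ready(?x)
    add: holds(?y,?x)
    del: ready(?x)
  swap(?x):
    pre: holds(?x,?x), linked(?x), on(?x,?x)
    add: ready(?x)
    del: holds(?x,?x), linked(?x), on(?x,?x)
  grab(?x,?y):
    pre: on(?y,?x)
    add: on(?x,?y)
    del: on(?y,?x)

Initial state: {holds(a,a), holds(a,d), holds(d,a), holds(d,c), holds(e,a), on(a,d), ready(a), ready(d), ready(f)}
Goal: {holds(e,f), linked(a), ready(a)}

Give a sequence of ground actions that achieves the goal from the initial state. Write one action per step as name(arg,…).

1. push(a,a)  →  {holds(a,d), holds(d,a), holds(d,c), holds(e,a), linked(a), on(a,a), on(a,d), ready(a), ready(d), ready(f)}
2. free(f,e)  →  {holds(a,d), holds(d,a), holds(d,c), holds(e,a), holds(e,f), linked(a), on(a,a), on(a,d), ready(a), ready(d)}

push(a,a); free(f,e)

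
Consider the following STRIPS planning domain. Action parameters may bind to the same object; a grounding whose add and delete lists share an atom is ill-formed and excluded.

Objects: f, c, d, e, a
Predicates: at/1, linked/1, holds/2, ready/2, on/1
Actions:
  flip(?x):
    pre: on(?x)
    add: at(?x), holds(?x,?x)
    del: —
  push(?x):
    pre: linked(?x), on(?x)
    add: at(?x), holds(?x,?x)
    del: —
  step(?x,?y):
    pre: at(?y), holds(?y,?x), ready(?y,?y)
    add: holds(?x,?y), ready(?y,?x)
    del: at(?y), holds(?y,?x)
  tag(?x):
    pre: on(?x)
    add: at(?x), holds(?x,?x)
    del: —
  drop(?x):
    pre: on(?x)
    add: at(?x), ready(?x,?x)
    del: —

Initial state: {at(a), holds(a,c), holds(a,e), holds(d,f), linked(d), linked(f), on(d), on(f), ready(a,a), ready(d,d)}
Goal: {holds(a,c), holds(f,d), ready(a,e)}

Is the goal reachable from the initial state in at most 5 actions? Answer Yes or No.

Yes

1. flip(d)  →  {at(a), at(d), holds(a,c), holds(a,e), holds(d,d), holds(d,f), linked(d), linked(f), on(d), on(f), ready(a,a), ready(d,d)}
2. step(f,d)  →  {at(a), holds(a,c), holds(a,e), holds(d,d), holds(f,d), linked(d), linked(f), on(d), on(f), ready(a,a), ready(d,d), ready(d,f)}
3. step(e,a)  →  {holds(a,c), holds(d,d), holds(e,a), holds(f,d), linked(d), linked(f), on(d), on(f), ready(a,a), ready(a,e), ready(d,d), ready(d,f)}
optimal plan length = 3; 3 ≤ 5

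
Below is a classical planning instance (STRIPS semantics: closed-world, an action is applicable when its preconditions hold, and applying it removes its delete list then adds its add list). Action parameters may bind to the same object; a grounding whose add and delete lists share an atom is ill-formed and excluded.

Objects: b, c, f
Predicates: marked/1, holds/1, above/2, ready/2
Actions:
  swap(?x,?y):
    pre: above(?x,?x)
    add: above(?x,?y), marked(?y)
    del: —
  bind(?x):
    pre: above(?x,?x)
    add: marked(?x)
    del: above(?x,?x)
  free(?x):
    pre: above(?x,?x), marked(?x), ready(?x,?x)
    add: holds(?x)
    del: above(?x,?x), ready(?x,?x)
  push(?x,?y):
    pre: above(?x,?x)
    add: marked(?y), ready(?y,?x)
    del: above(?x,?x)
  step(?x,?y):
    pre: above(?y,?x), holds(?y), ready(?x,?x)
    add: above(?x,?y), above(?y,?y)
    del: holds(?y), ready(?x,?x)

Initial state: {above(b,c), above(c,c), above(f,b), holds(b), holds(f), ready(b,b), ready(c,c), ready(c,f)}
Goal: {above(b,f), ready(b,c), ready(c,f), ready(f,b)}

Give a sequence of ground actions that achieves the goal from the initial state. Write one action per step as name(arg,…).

push(c,b); step(b,f); step(c,b); push(b,f)

1. push(c,b)  →  {above(b,c), above(f,b), holds(b), holds(f), marked(b), ready(b,b), ready(b,c), ready(c,c), ready(c,f)}
2. step(b,f)  →  {above(b,c), above(b,f), above(f,b), above(f,f), holds(b), marked(b), ready(b,c), ready(c,c), ready(c,f)}
3. step(c,b)  →  {above(b,b), above(b,c), above(b,f), above(c,b), above(f,b), above(f,f), marked(b), ready(b,c), ready(c,f)}
4. push(b,f)  →  {above(b,c), above(b,f), above(c,b), above(f,b), above(f,f), marked(b), marked(f), ready(b,c), ready(c,f), ready(f,b)}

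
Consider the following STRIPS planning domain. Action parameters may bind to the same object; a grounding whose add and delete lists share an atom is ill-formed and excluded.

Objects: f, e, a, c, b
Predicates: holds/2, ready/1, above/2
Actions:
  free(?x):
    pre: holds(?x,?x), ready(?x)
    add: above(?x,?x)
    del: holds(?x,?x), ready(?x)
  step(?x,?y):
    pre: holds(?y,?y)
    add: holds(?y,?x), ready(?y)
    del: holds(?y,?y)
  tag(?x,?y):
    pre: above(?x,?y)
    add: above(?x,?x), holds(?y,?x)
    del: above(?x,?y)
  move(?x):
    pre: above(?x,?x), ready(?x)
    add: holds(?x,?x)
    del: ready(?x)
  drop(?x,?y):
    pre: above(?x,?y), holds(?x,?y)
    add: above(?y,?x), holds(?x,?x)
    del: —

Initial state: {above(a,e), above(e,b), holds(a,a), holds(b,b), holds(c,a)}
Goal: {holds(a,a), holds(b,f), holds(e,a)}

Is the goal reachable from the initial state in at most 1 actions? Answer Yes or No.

No

1. step(f,b)  →  {above(a,e), above(e,b), holds(a,a), holds(b,f), holds(c,a), ready(b)}
2. tag(a,e)  →  {above(a,a), above(e,b), holds(a,a), holds(b,f), holds(c,a), holds(e,a), ready(b)}
optimal plan length = 2; 2 > 1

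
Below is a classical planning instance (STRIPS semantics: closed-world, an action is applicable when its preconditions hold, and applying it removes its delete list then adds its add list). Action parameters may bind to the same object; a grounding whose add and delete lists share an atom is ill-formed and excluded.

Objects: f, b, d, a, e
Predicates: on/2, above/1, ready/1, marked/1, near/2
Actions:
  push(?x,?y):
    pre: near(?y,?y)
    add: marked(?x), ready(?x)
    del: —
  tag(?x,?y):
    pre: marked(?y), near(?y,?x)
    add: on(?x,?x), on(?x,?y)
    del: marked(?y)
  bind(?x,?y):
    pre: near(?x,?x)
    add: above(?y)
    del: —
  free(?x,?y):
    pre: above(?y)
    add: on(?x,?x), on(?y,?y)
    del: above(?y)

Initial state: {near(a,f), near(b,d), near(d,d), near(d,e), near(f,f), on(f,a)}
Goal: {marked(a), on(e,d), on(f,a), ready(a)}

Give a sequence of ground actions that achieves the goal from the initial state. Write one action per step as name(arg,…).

1. push(d,f)  →  {marked(d), near(a,f), near(b,d), near(d,d), near(d,e), near(f,f), on(f,a), ready(d)}
2. push(a,f)  →  {marked(a), marked(d), near(a,f), near(b,d), near(d,d), near(d,e), near(f,f), on(f,a), ready(a), ready(d)}
3. tag(e,d)  →  {marked(a), near(a,f), near(b,d), near(d,d), near(d,e), near(f,f), on(e,d), on(e,e), on(f,a), ready(a), ready(d)}

push(d,f); push(a,f); tag(e,d)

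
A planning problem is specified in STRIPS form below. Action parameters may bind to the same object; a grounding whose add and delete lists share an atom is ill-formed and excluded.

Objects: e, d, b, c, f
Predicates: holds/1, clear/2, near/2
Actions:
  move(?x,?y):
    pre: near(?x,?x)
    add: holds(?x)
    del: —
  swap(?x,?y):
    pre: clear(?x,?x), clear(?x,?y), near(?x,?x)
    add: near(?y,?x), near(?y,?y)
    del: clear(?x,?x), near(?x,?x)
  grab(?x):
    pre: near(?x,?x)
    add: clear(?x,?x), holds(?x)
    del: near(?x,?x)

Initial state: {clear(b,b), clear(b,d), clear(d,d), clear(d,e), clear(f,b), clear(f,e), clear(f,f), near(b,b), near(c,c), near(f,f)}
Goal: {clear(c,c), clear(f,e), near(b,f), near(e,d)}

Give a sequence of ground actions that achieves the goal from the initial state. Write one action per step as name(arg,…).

1. swap(b,d)  →  {clear(b,d), clear(d,d), clear(d,e), clear(f,b), clear(f,e), clear(f,f), near(c,c), near(d,b), near(d,d), near(f,f)}
2. swap(d,e)  →  {clear(b,d), clear(d,e), clear(f,b), clear(f,e), clear(f,f), near(c,c), near(d,b), near(e,d), near(e,e), near(f,f)}
3. swap(f,b)  →  {clear(b,d), clear(d,e), clear(f,b), clear(f,e), near(b,b), near(b,f), near(c,c), near(d,b), near(e,d), near(e,e)}
4. grab(c)  →  {clear(b,d), clear(c,c), clear(d,e), clear(f,b), clear(f,e), holds(c), near(b,b), near(b,f), near(d,b), near(e,d), near(e,e)}

swap(b,d); swap(d,e); swap(f,b); grab(c)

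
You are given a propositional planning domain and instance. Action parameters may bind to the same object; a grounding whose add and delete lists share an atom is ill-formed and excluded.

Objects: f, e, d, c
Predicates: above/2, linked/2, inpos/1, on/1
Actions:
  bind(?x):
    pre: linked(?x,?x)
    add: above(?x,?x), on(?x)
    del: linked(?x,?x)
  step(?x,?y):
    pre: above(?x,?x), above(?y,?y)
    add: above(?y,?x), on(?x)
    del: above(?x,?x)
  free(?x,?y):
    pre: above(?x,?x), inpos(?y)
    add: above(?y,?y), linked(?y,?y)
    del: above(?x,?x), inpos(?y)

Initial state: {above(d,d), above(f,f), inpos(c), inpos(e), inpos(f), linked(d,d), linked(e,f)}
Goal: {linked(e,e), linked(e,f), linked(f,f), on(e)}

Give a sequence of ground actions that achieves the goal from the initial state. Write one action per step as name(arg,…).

1. free(f,e)  →  {above(d,d), above(e,e), inpos(c), inpos(f), linked(d,d), linked(e,e), linked(e,f)}
2. step(e,d)  →  {above(d,d), above(d,e), inpos(c), inpos(f), linked(d,d), linked(e,e), linked(e,f), on(e)}
3. free(d,f)  →  {above(d,e), above(f,f), inpos(c), linked(d,d), linked(e,e), linked(e,f), linked(f,f), on(e)}

free(f,e); step(e,d); free(d,f)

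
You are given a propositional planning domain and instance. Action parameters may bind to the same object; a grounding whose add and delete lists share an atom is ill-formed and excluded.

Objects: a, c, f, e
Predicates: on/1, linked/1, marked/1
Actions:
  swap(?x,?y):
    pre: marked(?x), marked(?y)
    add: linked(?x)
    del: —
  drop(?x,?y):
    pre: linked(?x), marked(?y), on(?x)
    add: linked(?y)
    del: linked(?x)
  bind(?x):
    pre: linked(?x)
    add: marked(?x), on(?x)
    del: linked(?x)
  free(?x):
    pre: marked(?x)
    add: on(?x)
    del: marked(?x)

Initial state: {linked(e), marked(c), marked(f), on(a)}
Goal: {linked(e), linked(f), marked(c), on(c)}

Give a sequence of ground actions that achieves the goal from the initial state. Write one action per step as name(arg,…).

1. swap(c,c)  →  {linked(c), linked(e), marked(c), marked(f), on(a)}
2. swap(f,c)  →  {linked(c), linked(e), linked(f), marked(c), marked(f), on(a)}
3. bind(c)  →  {linked(e), linked(f), marked(c), marked(f), on(a), on(c)}

swap(c,c); swap(f,c); bind(c)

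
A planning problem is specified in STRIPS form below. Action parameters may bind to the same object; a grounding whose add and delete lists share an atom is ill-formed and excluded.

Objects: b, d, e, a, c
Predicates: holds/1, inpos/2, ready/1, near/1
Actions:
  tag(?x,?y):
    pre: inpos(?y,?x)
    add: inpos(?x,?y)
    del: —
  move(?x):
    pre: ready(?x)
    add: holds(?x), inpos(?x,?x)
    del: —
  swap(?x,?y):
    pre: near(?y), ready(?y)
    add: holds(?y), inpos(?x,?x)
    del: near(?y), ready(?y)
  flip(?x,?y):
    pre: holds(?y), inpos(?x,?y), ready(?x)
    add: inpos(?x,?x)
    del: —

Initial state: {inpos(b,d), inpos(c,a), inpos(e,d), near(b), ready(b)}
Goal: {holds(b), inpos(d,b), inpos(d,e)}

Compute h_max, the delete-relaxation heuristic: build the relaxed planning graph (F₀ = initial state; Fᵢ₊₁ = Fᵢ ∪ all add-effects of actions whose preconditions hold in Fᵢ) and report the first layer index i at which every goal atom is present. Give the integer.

F0 = init (5 atoms)
F1 = F0 ∪ {holds(b), inpos(a,a), inpos(a,c), inpos(b,b), inpos(c,c), inpos(d,b), inpos(d,d), inpos(d,e), inpos(e,e)}  (14 atoms)
goal ⊆ F1  ⇒  h_max = 1

1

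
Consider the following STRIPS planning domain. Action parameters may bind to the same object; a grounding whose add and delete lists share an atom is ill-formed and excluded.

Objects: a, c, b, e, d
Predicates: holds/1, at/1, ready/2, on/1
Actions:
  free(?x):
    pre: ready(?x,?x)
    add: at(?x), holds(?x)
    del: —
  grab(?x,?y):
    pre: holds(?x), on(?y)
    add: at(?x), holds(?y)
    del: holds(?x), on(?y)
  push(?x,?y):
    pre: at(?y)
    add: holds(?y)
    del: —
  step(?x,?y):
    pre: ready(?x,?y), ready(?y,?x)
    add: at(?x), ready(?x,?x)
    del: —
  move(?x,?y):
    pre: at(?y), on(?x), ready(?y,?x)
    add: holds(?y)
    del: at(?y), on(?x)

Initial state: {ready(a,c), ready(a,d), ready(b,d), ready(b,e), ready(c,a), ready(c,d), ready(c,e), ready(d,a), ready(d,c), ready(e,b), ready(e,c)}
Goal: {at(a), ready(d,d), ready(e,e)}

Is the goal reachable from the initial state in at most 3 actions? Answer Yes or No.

Yes

1. step(a,c)  →  {at(a), ready(a,a), ready(a,c), ready(a,d), ready(b,d), ready(b,e), ready(c,a), ready(c,d), ready(c,e), ready(d,a), ready(d,c), ready(e,b), ready(e,c)}
2. step(e,c)  →  {at(a), at(e), ready(a,a), ready(a,c), ready(a,d), ready(b,d), ready(b,e), ready(c,a), ready(c,d), ready(c,e), ready(d,a), ready(d,c), ready(e,b), ready(e,c), ready(e,e)}
3. step(d,a)  →  {at(a), at(d), at(e), ready(a,a), ready(a,c), ready(a,d), ready(b,d), ready(b,e), ready(c,a), ready(c,d), ready(c,e), ready(d,a), ready(d,c), ready(d,d), ready(e,b), ready(e,c), ready(e,e)}
optimal plan length = 3; 3 ≤ 3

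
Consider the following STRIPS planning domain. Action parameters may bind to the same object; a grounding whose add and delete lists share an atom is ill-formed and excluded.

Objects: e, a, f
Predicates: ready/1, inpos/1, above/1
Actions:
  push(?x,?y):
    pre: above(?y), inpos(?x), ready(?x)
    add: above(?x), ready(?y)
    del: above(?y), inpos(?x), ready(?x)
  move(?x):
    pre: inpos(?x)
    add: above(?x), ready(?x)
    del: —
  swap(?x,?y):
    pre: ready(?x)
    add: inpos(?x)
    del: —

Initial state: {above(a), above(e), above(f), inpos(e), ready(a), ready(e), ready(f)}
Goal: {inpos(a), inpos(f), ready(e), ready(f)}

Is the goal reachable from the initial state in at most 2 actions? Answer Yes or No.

Yes

1. swap(a,e)  →  {above(a), above(e), above(f), inpos(a), inpos(e), ready(a), ready(e), ready(f)}
2. swap(f,e)  →  {above(a), above(e), above(f), inpos(a), inpos(e), inpos(f), ready(a), ready(e), ready(f)}
optimal plan length = 2; 2 ≤ 2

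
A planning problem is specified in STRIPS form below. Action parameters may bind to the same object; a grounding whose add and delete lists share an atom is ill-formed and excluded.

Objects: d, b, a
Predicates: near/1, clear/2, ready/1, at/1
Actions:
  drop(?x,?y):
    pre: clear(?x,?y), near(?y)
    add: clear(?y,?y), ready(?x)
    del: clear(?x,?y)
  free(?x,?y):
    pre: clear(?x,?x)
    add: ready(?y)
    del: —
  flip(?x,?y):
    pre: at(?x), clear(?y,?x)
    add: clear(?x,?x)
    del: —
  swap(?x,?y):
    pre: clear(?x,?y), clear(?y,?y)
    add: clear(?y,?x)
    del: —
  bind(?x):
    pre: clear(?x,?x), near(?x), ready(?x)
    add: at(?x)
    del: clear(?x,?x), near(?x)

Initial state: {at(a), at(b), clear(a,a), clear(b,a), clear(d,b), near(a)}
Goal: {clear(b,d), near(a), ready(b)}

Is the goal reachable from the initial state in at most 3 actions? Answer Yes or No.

1. drop(b,a)  →  {at(a), at(b), clear(a,a), clear(d,b), near(a), ready(b)}
2. flip(b,d)  →  {at(a), at(b), clear(a,a), clear(b,b), clear(d,b), near(a), ready(b)}
3. swap(d,b)  →  {at(a), at(b), clear(a,a), clear(b,b), clear(b,d), clear(d,b), near(a), ready(b)}
optimal plan length = 3; 3 ≤ 3

Yes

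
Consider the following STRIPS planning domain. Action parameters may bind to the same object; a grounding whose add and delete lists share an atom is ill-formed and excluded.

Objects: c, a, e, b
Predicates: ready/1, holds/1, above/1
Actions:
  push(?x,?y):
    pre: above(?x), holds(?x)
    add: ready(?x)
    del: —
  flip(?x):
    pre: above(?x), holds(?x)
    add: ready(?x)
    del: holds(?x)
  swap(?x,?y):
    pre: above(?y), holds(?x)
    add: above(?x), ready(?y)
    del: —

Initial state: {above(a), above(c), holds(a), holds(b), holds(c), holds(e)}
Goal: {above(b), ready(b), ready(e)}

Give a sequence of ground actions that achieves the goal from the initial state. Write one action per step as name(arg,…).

1. swap(e,c)  →  {above(a), above(c), above(e), holds(a), holds(b), holds(c), holds(e), ready(c)}
2. swap(b,e)  →  {above(a), above(b), above(c), above(e), holds(a), holds(b), holds(c), holds(e), ready(c), ready(e)}
3. push(b,c)  →  {above(a), above(b), above(c), above(e), holds(a), holds(b), holds(c), holds(e), ready(b), ready(c), ready(e)}

swap(e,c); swap(b,e); push(b,c)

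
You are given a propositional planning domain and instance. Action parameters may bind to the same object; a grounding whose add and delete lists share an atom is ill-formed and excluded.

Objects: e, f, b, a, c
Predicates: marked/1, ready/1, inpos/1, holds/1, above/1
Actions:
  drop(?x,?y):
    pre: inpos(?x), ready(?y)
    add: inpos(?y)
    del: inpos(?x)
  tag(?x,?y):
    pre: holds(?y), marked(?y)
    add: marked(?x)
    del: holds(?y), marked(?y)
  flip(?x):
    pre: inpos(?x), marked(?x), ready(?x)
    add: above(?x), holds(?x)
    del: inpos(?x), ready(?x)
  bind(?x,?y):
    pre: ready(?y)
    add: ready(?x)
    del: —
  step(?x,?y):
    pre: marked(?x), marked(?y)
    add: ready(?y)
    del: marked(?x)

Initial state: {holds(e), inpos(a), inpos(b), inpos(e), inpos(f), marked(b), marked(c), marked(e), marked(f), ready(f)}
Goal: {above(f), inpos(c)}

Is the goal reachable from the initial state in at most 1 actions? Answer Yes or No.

1. flip(f)  →  {above(f), holds(e), holds(f), inpos(a), inpos(b), inpos(e), marked(b), marked(c), marked(e), marked(f)}
2. step(e,c)  →  {above(f), holds(e), holds(f), inpos(a), inpos(b), inpos(e), marked(b), marked(c), marked(f), ready(c)}
3. drop(e,c)  →  {above(f), holds(e), holds(f), inpos(a), inpos(b), inpos(c), marked(b), marked(c), marked(f), ready(c)}
optimal plan length = 3; 3 > 1

No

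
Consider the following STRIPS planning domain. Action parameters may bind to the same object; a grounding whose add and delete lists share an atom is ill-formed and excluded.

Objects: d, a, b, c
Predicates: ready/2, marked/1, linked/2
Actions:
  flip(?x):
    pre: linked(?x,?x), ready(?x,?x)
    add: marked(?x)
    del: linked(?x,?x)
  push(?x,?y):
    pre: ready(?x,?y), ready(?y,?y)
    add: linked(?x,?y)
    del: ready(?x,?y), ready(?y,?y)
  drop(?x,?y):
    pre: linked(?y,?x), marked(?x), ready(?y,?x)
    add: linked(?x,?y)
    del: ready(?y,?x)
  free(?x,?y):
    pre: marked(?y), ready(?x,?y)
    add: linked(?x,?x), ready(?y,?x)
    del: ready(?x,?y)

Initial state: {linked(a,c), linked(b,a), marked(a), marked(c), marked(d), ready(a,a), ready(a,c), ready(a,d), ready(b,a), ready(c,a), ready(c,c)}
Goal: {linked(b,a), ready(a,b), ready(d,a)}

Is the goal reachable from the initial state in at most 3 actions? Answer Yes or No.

Yes

1. free(a,d)  →  {linked(a,a), linked(a,c), linked(b,a), marked(a), marked(c), marked(d), ready(a,a), ready(a,c), ready(b,a), ready(c,a), ready(c,c), ready(d,a)}
2. free(b,a)  →  {linked(a,a), linked(a,c), linked(b,a), linked(b,b), marked(a), marked(c), marked(d), ready(a,a), ready(a,b), ready(a,c), ready(c,a), ready(c,c), ready(d,a)}
optimal plan length = 2; 2 ≤ 3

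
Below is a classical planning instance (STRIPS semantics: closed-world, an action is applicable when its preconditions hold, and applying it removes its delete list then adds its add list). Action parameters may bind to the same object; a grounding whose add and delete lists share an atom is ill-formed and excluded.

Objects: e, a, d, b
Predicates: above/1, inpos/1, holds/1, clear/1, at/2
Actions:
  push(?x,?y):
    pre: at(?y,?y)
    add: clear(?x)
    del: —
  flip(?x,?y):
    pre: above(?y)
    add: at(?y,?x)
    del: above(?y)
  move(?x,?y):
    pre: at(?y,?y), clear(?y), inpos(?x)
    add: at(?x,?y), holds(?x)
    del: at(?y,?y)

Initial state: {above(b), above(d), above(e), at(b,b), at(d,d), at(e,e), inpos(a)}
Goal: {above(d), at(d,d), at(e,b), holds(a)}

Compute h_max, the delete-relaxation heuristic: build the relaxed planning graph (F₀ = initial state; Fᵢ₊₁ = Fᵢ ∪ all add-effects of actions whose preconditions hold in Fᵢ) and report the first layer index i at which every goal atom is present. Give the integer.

F0 = init (7 atoms)
F1 = F0 ∪ {at(b,a), at(b,d), at(b,e), at(d,a), at(d,b), at(d,e), at(e,a), at(e,b), at(e,d), clear(a), clear(b), clear(d), clear(e)}  (20 atoms)
F2 = F1 ∪ {at(a,b), at(a,d), at(a,e), holds(a)}  (24 atoms)
goal ⊆ F2  ⇒  h_max = 2

2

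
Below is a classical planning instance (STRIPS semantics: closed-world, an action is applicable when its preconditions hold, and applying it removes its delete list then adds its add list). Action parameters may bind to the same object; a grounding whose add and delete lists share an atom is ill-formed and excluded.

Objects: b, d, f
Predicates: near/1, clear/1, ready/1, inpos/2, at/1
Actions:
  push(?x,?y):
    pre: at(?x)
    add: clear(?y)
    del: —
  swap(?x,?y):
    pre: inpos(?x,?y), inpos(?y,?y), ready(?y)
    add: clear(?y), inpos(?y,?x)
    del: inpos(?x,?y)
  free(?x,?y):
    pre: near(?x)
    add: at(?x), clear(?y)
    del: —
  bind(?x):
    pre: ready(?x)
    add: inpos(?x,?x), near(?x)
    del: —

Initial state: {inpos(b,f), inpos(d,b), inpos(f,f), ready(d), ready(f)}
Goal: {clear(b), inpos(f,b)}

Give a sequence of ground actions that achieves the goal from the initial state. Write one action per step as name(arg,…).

swap(b,f); bind(d); free(d,b)

1. swap(b,f)  →  {clear(f), inpos(d,b), inpos(f,b), inpos(f,f), ready(d), ready(f)}
2. bind(d)  →  {clear(f), inpos(d,b), inpos(d,d), inpos(f,b), inpos(f,f), near(d), ready(d), ready(f)}
3. free(d,b)  →  {at(d), clear(b), clear(f), inpos(d,b), inpos(d,d), inpos(f,b), inpos(f,f), near(d), ready(d), ready(f)}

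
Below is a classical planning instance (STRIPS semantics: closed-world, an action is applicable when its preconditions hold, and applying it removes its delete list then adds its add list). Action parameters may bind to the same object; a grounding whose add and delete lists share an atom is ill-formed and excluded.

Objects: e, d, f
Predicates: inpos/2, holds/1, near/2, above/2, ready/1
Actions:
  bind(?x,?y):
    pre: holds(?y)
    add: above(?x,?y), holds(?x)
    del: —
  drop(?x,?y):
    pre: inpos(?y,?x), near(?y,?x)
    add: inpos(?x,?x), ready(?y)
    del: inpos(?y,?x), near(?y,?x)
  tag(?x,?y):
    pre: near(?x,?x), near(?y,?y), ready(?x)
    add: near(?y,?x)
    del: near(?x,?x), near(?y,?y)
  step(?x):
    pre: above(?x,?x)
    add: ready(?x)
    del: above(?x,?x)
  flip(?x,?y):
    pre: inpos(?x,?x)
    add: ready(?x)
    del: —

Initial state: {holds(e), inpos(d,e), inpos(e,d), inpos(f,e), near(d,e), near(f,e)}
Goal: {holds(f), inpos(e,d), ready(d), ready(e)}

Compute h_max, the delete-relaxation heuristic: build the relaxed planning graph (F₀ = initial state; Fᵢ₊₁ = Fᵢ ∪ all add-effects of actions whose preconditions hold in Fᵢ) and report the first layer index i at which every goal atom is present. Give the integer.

F0 = init (6 atoms)
F1 = F0 ∪ {above(d,e), above(e,e), above(f,e), holds(d), holds(f), inpos(e,e), ready(d), ready(f)}  (14 atoms)
F2 = F1 ∪ {above(d,d), above(d,f), above(e,d), above(e,f), above(f,d), above(f,f), ready(e)}  (21 atoms)
goal ⊆ F2  ⇒  h_max = 2

2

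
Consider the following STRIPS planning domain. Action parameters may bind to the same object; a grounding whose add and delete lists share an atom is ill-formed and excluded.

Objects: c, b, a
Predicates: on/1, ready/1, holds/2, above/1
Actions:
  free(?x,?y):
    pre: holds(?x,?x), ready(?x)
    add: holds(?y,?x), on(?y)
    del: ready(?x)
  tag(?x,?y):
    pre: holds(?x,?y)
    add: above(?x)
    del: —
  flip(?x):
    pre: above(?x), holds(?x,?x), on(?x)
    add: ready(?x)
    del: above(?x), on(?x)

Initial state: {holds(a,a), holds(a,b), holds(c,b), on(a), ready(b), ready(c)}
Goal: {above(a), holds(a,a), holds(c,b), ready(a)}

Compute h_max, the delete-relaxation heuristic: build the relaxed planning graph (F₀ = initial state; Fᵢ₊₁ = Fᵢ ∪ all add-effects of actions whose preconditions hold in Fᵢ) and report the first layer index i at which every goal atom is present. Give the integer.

2

F0 = init (6 atoms)
F1 = F0 ∪ {above(a), above(c)}  (8 atoms)
F2 = F1 ∪ {ready(a)}  (9 atoms)
goal ⊆ F2  ⇒  h_max = 2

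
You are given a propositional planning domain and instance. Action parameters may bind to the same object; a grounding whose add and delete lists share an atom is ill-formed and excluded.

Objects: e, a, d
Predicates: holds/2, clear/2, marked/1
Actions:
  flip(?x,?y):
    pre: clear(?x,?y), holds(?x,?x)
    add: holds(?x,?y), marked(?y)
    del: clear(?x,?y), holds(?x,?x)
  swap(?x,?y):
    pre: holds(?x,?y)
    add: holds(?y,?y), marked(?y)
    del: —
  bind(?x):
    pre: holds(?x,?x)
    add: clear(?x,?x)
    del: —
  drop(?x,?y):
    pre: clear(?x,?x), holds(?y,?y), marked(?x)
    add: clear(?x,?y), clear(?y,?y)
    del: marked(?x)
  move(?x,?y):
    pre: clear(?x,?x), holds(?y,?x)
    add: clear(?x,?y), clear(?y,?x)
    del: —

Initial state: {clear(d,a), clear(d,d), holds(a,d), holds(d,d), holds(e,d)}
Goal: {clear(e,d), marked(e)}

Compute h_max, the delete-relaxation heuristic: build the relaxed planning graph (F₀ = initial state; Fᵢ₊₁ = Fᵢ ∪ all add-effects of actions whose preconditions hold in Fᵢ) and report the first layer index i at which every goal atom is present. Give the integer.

F0 = init (5 atoms)
F1 = F0 ∪ {clear(a,d), clear(d,e), clear(e,d), holds(d,a), marked(a), marked(d)}  (11 atoms)
F2 = F1 ∪ {holds(a,a), holds(d,e), marked(e)}  (14 atoms)
goal ⊆ F2  ⇒  h_max = 2

2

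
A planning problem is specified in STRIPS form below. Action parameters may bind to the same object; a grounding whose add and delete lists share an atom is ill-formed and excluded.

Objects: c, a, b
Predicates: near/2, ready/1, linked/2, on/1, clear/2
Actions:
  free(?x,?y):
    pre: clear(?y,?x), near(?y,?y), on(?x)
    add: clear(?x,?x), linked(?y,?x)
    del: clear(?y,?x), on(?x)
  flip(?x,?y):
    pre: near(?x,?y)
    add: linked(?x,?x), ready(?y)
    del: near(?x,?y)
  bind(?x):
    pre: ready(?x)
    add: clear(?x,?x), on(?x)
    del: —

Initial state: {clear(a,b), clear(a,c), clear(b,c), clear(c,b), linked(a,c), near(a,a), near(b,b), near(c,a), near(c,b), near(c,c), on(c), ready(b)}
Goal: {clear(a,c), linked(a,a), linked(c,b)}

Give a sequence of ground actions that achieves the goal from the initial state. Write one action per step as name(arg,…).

flip(a,a); bind(b); free(b,c)

1. flip(a,a)  →  {clear(a,b), clear(a,c), clear(b,c), clear(c,b), linked(a,a), linked(a,c), near(b,b), near(c,a), near(c,b), near(c,c), on(c), ready(a), ready(b)}
2. bind(b)  →  {clear(a,b), clear(a,c), clear(b,b), clear(b,c), clear(c,b), linked(a,a), linked(a,c), near(b,b), near(c,a), near(c,b), near(c,c), on(b), on(c), ready(a), ready(b)}
3. free(b,c)  →  {clear(a,b), clear(a,c), clear(b,b), clear(b,c), linked(a,a), linked(a,c), linked(c,b), near(b,b), near(c,a), near(c,b), near(c,c), on(c), ready(a), ready(b)}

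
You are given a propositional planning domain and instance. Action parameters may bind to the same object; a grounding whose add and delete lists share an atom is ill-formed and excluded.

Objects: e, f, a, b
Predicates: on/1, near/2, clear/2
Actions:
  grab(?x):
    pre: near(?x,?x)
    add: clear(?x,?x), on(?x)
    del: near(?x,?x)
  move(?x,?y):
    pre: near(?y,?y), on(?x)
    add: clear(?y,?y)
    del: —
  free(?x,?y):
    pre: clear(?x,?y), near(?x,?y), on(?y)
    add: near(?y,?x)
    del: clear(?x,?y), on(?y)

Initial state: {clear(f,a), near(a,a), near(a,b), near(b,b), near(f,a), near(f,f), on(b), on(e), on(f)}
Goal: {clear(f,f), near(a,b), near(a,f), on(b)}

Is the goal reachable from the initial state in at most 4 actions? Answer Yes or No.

Yes

1. grab(f)  →  {clear(f,a), clear(f,f), near(a,a), near(a,b), near(b,b), near(f,a), on(b), on(e), on(f)}
2. grab(a)  →  {clear(a,a), clear(f,a), clear(f,f), near(a,b), near(b,b), near(f,a), on(a), on(b), on(e), on(f)}
3. free(f,a)  →  {clear(a,a), clear(f,f), near(a,b), near(a,f), near(b,b), near(f,a), on(b), on(e), on(f)}
optimal plan length = 3; 3 ≤ 4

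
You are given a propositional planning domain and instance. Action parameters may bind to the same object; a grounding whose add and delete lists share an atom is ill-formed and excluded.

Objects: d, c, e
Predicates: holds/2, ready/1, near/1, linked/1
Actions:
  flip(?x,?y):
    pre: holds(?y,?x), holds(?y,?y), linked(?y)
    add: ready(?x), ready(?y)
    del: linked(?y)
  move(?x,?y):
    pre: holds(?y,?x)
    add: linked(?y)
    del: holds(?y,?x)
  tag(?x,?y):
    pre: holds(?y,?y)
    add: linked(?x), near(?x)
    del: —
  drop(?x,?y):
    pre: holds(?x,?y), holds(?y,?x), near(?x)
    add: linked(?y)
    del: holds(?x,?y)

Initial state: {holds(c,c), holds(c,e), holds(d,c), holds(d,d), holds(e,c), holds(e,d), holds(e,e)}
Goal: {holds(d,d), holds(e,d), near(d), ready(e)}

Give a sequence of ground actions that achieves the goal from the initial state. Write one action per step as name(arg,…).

1. move(c,e)  →  {holds(c,c), holds(c,e), holds(d,c), holds(d,d), holds(e,d), holds(e,e), linked(e)}
2. flip(d,e)  →  {holds(c,c), holds(c,e), holds(d,c), holds(d,d), holds(e,d), holds(e,e), ready(d), ready(e)}
3. tag(d,d)  →  {holds(c,c), holds(c,e), holds(d,c), holds(d,d), holds(e,d), holds(e,e), linked(d), near(d), ready(d), ready(e)}

move(c,e); flip(d,e); tag(d,d)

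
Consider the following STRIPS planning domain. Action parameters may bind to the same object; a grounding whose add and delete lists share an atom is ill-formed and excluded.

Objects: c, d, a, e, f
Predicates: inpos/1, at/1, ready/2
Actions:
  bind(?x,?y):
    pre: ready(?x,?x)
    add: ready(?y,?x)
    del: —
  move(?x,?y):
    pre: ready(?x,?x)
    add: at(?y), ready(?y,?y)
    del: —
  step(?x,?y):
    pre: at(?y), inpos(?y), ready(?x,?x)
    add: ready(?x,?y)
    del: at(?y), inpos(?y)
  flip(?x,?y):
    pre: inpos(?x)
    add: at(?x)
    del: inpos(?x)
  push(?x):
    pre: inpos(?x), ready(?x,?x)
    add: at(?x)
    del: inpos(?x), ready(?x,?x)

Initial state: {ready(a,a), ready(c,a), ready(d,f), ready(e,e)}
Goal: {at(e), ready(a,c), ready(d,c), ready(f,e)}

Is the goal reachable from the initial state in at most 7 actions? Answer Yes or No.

Yes

1. bind(e,f)  →  {ready(a,a), ready(c,a), ready(d,f), ready(e,e), ready(f,e)}
2. move(a,c)  →  {at(c), ready(a,a), ready(c,a), ready(c,c), ready(d,f), ready(e,e), ready(f,e)}
3. bind(c,d)  →  {at(c), ready(a,a), ready(c,a), ready(c,c), ready(d,c), ready(d,f), ready(e,e), ready(f,e)}
4. bind(c,a)  →  {at(c), ready(a,a), ready(a,c), ready(c,a), ready(c,c), ready(d,c), ready(d,f), ready(e,e), ready(f,e)}
5. move(c,e)  →  {at(c), at(e), ready(a,a), ready(a,c), ready(c,a), ready(c,c), ready(d,c), ready(d,f), ready(e,e), ready(f,e)}
optimal plan length = 5; 5 ≤ 7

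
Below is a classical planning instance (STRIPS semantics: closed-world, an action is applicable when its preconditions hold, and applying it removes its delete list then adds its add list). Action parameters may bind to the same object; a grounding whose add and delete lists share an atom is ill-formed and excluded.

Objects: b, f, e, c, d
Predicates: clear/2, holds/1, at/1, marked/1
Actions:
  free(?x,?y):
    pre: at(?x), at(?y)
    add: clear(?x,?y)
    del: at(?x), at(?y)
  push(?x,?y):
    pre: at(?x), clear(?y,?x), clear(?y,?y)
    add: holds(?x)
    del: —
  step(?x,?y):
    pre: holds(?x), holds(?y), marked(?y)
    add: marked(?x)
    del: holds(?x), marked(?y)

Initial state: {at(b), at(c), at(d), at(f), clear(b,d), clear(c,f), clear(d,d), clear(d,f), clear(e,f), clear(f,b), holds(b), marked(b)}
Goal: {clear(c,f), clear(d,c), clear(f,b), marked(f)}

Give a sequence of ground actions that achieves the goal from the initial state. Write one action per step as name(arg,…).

free(d,c); push(f,d); step(f,b)

1. free(d,c)  →  {at(b), at(f), clear(b,d), clear(c,f), clear(d,c), clear(d,d), clear(d,f), clear(e,f), clear(f,b), holds(b), marked(b)}
2. push(f,d)  →  {at(b), at(f), clear(b,d), clear(c,f), clear(d,c), clear(d,d), clear(d,f), clear(e,f), clear(f,b), holds(b), holds(f), marked(b)}
3. step(f,b)  →  {at(b), at(f), clear(b,d), clear(c,f), clear(d,c), clear(d,d), clear(d,f), clear(e,f), clear(f,b), holds(b), marked(f)}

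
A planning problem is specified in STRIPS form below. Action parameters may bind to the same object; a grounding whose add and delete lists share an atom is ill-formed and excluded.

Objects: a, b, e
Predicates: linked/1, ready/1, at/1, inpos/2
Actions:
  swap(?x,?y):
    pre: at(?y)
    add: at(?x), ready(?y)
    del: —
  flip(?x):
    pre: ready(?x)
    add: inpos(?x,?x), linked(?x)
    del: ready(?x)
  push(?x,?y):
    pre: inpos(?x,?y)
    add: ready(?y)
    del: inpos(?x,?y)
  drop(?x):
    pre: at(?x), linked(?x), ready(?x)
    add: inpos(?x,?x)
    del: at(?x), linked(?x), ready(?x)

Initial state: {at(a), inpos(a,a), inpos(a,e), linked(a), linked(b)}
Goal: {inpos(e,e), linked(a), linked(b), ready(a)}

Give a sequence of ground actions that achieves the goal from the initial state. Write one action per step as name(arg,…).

swap(a,a); push(a,e); flip(e)

1. swap(a,a)  →  {at(a), inpos(a,a), inpos(a,e), linked(a), linked(b), ready(a)}
2. push(a,e)  →  {at(a), inpos(a,a), linked(a), linked(b), ready(a), ready(e)}
3. flip(e)  →  {at(a), inpos(a,a), inpos(e,e), linked(a), linked(b), linked(e), ready(a)}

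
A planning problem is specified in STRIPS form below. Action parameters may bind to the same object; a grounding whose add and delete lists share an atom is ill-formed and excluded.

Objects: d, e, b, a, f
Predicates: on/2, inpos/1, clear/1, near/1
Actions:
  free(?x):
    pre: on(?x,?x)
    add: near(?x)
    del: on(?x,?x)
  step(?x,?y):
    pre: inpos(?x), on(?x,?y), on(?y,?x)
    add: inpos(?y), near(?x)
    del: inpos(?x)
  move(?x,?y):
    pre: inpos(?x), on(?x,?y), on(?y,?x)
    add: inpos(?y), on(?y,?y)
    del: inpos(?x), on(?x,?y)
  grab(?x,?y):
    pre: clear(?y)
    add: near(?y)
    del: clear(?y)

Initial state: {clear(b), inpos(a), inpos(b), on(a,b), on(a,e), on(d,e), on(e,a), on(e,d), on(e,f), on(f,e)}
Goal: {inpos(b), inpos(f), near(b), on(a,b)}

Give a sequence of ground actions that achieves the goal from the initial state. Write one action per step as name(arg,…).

step(a,e); step(e,f); grab(d,b)

1. step(a,e)  →  {clear(b), inpos(b), inpos(e), near(a), on(a,b), on(a,e), on(d,e), on(e,a), on(e,d), on(e,f), on(f,e)}
2. step(e,f)  →  {clear(b), inpos(b), inpos(f), near(a), near(e), on(a,b), on(a,e), on(d,e), on(e,a), on(e,d), on(e,f), on(f,e)}
3. grab(d,b)  →  {inpos(b), inpos(f), near(a), near(b), near(e), on(a,b), on(a,e), on(d,e), on(e,a), on(e,d), on(e,f), on(f,e)}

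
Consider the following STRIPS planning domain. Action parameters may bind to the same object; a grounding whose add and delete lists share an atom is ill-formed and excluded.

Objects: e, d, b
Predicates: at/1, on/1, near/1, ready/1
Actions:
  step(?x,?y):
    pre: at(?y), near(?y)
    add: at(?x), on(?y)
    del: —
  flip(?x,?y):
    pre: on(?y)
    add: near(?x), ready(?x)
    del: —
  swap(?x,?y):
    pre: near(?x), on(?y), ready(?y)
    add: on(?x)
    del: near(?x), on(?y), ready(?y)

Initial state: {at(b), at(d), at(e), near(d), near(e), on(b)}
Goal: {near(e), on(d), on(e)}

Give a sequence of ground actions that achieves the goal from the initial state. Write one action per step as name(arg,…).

step(e,e); step(e,d)

1. step(e,e)  →  {at(b), at(d), at(e), near(d), near(e), on(b), on(e)}
2. step(e,d)  →  {at(b), at(d), at(e), near(d), near(e), on(b), on(d), on(e)}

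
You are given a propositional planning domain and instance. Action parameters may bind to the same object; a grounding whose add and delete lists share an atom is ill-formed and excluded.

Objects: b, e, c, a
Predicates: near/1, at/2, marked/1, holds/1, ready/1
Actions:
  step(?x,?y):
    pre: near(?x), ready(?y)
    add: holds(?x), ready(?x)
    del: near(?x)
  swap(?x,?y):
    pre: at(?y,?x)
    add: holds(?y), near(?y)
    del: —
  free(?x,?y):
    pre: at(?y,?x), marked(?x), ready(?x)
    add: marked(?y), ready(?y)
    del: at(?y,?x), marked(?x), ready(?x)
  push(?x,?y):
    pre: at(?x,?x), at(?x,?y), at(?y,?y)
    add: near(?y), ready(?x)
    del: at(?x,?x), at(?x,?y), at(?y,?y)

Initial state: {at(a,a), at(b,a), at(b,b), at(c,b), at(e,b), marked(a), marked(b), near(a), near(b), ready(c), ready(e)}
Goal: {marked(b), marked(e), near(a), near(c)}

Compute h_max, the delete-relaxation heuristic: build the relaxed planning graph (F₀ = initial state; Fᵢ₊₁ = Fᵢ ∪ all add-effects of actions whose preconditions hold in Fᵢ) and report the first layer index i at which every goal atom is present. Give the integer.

2

F0 = init (11 atoms)
F1 = F0 ∪ {holds(a), holds(b), holds(c), holds(e), near(c), near(e), ready(a), ready(b)}  (19 atoms)
F2 = F1 ∪ {marked(c), marked(e)}  (21 atoms)
goal ⊆ F2  ⇒  h_max = 2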